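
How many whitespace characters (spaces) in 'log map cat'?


\s matches whitespace characters (spaces, tabs, etc.).
Text: 'log map cat'
This text has 3 words separated by spaces.
Number of spaces = number of words - 1 = 3 - 1 = 2

2


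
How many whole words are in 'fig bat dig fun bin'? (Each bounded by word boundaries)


Word boundaries (\b) mark the start/end of each word.
Text: 'fig bat dig fun bin'
Splitting by whitespace:
  Word 1: 'fig'
  Word 2: 'bat'
  Word 3: 'dig'
  Word 4: 'fun'
  Word 5: 'bin'
Total whole words: 5

5


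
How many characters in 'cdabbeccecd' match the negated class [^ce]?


Negated class [^ce] matches any char NOT in {c, e}
Scanning 'cdabbeccecd':
  pos 0: 'c' -> no (excluded)
  pos 1: 'd' -> MATCH
  pos 2: 'a' -> MATCH
  pos 3: 'b' -> MATCH
  pos 4: 'b' -> MATCH
  pos 5: 'e' -> no (excluded)
  pos 6: 'c' -> no (excluded)
  pos 7: 'c' -> no (excluded)
  pos 8: 'e' -> no (excluded)
  pos 9: 'c' -> no (excluded)
  pos 10: 'd' -> MATCH
Total matches: 5

5


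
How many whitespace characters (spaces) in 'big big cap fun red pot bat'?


\s matches whitespace characters (spaces, tabs, etc.).
Text: 'big big cap fun red pot bat'
This text has 7 words separated by spaces.
Number of spaces = number of words - 1 = 7 - 1 = 6

6


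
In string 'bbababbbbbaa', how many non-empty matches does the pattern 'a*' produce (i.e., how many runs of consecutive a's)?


Pattern 'a*' matches zero or more a's. We want non-empty runs of consecutive a's.
String: 'bbababbbbbaa'
Walking through the string to find runs of a's:
  Run 1: positions 2-2 -> 'a'
  Run 2: positions 4-4 -> 'a'
  Run 3: positions 10-11 -> 'aa'
Non-empty runs found: ['a', 'a', 'aa']
Count: 3

3


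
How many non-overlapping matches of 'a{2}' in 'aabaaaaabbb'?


Pattern 'a{2}' matches exactly 2 consecutive a's (greedy, non-overlapping).
String: 'aabaaaaabbb'
Scanning for runs of a's:
  Run at pos 0: 'aa' (length 2) -> 1 match(es)
  Run at pos 3: 'aaaaa' (length 5) -> 2 match(es)
Matches found: ['aa', 'aa', 'aa']
Total: 3

3


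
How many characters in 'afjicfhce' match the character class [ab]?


Character class [ab] matches any of: {a, b}
Scanning string 'afjicfhce' character by character:
  pos 0: 'a' -> MATCH
  pos 1: 'f' -> no
  pos 2: 'j' -> no
  pos 3: 'i' -> no
  pos 4: 'c' -> no
  pos 5: 'f' -> no
  pos 6: 'h' -> no
  pos 7: 'c' -> no
  pos 8: 'e' -> no
Total matches: 1

1


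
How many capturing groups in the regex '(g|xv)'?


To count capturing groups, count each '(' that starts a group.
Pattern: '(g|xv)'
Walking through the pattern:
  Position 0: '(' -> group #1
Total capturing groups: 1

1


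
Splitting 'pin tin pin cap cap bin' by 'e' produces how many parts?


Splitting by 'e' breaks the string at each occurrence of the separator.
Text: 'pin tin pin cap cap bin'
Parts after split:
  Part 1: 'pin tin pin cap cap bin'
Total parts: 1

1


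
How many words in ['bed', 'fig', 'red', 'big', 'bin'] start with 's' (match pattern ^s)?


Pattern ^s anchors to start of word. Check which words begin with 's':
  'bed' -> no
  'fig' -> no
  'red' -> no
  'big' -> no
  'bin' -> no
Matching words: []
Count: 0

0


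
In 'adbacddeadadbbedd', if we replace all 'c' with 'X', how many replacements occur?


re.sub('c', 'X', text) replaces every occurrence of 'c' with 'X'.
Text: 'adbacddeadadbbedd'
Scanning for 'c':
  pos 4: 'c' -> replacement #1
Total replacements: 1

1


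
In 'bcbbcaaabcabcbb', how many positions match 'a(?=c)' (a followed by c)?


Lookahead 'a(?=c)' matches 'a' only when followed by 'c'.
String: 'bcbbcaaabcabcbb'
Checking each position where char is 'a':
  pos 5: 'a' -> no (next='a')
  pos 6: 'a' -> no (next='a')
  pos 7: 'a' -> no (next='b')
  pos 10: 'a' -> no (next='b')
Matching positions: []
Count: 0

0


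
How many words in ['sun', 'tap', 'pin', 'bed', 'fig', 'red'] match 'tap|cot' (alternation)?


Alternation 'tap|cot' matches either 'tap' or 'cot'.
Checking each word:
  'sun' -> no
  'tap' -> MATCH
  'pin' -> no
  'bed' -> no
  'fig' -> no
  'red' -> no
Matches: ['tap']
Count: 1

1


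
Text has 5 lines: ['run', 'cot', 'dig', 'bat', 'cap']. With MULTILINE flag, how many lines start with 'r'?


With MULTILINE flag, ^ matches the start of each line.
Lines: ['run', 'cot', 'dig', 'bat', 'cap']
Checking which lines start with 'r':
  Line 1: 'run' -> MATCH
  Line 2: 'cot' -> no
  Line 3: 'dig' -> no
  Line 4: 'bat' -> no
  Line 5: 'cap' -> no
Matching lines: ['run']
Count: 1

1


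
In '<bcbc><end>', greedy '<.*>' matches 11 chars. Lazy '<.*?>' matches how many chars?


Greedy '<.*>' tries to match as MUCH as possible.
Lazy '<.*?>' tries to match as LITTLE as possible.

String: '<bcbc><end>'
Greedy '<.*>' starts at first '<' and extends to the LAST '>': '<bcbc><end>' (11 chars)
Lazy '<.*?>' starts at first '<' and stops at the FIRST '>': '<bcbc>' (6 chars)

6


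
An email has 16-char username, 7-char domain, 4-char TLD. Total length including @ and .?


An email address has format: username@domain.tld
Username length: 16
'@' character: 1
Domain length: 7
'.' character: 1
TLD length: 4
Total = 16 + 1 + 7 + 1 + 4 = 29

29


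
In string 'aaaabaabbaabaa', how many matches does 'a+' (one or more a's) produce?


Pattern 'a+' matches one or more consecutive a's.
String: 'aaaabaabbaabaa'
Scanning for runs of a:
  Match 1: 'aaaa' (length 4)
  Match 2: 'aa' (length 2)
  Match 3: 'aa' (length 2)
  Match 4: 'aa' (length 2)
Total matches: 4

4


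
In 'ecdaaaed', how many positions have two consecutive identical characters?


Looking for consecutive identical characters in 'ecdaaaed':
  pos 0-1: 'e' vs 'c' -> different
  pos 1-2: 'c' vs 'd' -> different
  pos 2-3: 'd' vs 'a' -> different
  pos 3-4: 'a' vs 'a' -> MATCH ('aa')
  pos 4-5: 'a' vs 'a' -> MATCH ('aa')
  pos 5-6: 'a' vs 'e' -> different
  pos 6-7: 'e' vs 'd' -> different
Consecutive identical pairs: ['aa', 'aa']
Count: 2

2


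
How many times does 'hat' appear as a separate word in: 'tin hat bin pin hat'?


Scanning each word for exact match 'hat':
  Word 1: 'tin' -> no
  Word 2: 'hat' -> MATCH
  Word 3: 'bin' -> no
  Word 4: 'pin' -> no
  Word 5: 'hat' -> MATCH
Total matches: 2

2


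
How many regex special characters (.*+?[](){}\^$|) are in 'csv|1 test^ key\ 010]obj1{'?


Regex special characters are: . * + ? [ ] ( ) { } \ ^ $ |
Scanning 'csv|1 test^ key\ 010]obj1{':
  pos 3: '|' -> SPECIAL
  pos 10: '^' -> SPECIAL
  pos 15: '\' -> SPECIAL
  pos 20: ']' -> SPECIAL
  pos 25: '{' -> SPECIAL
Special chars found: ['|', '^', '\\', ']', '{']
Total: 5

5


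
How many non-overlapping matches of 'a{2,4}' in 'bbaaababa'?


Pattern 'a{2,4}' matches between 2 and 4 consecutive a's (greedy).
String: 'bbaaababa'
Finding runs of a's and applying greedy matching:
  Run at pos 2: 'aaa' (length 3)
  Run at pos 6: 'a' (length 1)
  Run at pos 8: 'a' (length 1)
Matches: ['aaa']
Count: 1

1


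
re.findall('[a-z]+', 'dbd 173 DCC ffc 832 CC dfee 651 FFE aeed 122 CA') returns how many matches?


Pattern '[a-z]+' finds one or more lowercase letters.
Text: 'dbd 173 DCC ffc 832 CC dfee 651 FFE aeed 122 CA'
Scanning for matches:
  Match 1: 'dbd'
  Match 2: 'ffc'
  Match 3: 'dfee'
  Match 4: 'aeed'
Total matches: 4

4


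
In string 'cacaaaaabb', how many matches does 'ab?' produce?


Pattern 'ab?' matches 'a' optionally followed by 'b'.
String: 'cacaaaaabb'
Scanning left to right for 'a' then checking next char:
  Match 1: 'a' (a not followed by b)
  Match 2: 'a' (a not followed by b)
  Match 3: 'a' (a not followed by b)
  Match 4: 'a' (a not followed by b)
  Match 5: 'a' (a not followed by b)
  Match 6: 'ab' (a followed by b)
Total matches: 6

6


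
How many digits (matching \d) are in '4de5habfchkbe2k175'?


\d matches any digit 0-9.
Scanning '4de5habfchkbe2k175':
  pos 0: '4' -> DIGIT
  pos 3: '5' -> DIGIT
  pos 13: '2' -> DIGIT
  pos 15: '1' -> DIGIT
  pos 16: '7' -> DIGIT
  pos 17: '5' -> DIGIT
Digits found: ['4', '5', '2', '1', '7', '5']
Total: 6

6


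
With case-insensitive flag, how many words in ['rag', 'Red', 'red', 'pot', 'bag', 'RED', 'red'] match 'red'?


Case-insensitive matching: compare each word's lowercase form to 'red'.
  'rag' -> lower='rag' -> no
  'Red' -> lower='red' -> MATCH
  'red' -> lower='red' -> MATCH
  'pot' -> lower='pot' -> no
  'bag' -> lower='bag' -> no
  'RED' -> lower='red' -> MATCH
  'red' -> lower='red' -> MATCH
Matches: ['Red', 'red', 'RED', 'red']
Count: 4

4


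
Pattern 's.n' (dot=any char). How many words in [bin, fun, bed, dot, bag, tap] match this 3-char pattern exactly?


Pattern 's.n' means: starts with 's', any single char, ends with 'n'.
Checking each word (must be exactly 3 chars):
  'bin' (len=3): no
  'fun' (len=3): no
  'bed' (len=3): no
  'dot' (len=3): no
  'bag' (len=3): no
  'tap' (len=3): no
Matching words: []
Total: 0

0


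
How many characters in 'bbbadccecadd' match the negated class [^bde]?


Negated class [^bde] matches any char NOT in {b, d, e}
Scanning 'bbbadccecadd':
  pos 0: 'b' -> no (excluded)
  pos 1: 'b' -> no (excluded)
  pos 2: 'b' -> no (excluded)
  pos 3: 'a' -> MATCH
  pos 4: 'd' -> no (excluded)
  pos 5: 'c' -> MATCH
  pos 6: 'c' -> MATCH
  pos 7: 'e' -> no (excluded)
  pos 8: 'c' -> MATCH
  pos 9: 'a' -> MATCH
  pos 10: 'd' -> no (excluded)
  pos 11: 'd' -> no (excluded)
Total matches: 5

5


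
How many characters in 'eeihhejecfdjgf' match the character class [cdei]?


Character class [cdei] matches any of: {c, d, e, i}
Scanning string 'eeihhejecfdjgf' character by character:
  pos 0: 'e' -> MATCH
  pos 1: 'e' -> MATCH
  pos 2: 'i' -> MATCH
  pos 3: 'h' -> no
  pos 4: 'h' -> no
  pos 5: 'e' -> MATCH
  pos 6: 'j' -> no
  pos 7: 'e' -> MATCH
  pos 8: 'c' -> MATCH
  pos 9: 'f' -> no
  pos 10: 'd' -> MATCH
  pos 11: 'j' -> no
  pos 12: 'g' -> no
  pos 13: 'f' -> no
Total matches: 7

7


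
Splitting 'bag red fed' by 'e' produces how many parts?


Splitting by 'e' breaks the string at each occurrence of the separator.
Text: 'bag red fed'
Parts after split:
  Part 1: 'bag r'
  Part 2: 'd f'
  Part 3: 'd'
Total parts: 3

3


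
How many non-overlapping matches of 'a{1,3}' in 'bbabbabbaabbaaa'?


Pattern 'a{1,3}' matches between 1 and 3 consecutive a's (greedy).
String: 'bbabbabbaabbaaa'
Finding runs of a's and applying greedy matching:
  Run at pos 2: 'a' (length 1)
  Run at pos 5: 'a' (length 1)
  Run at pos 8: 'aa' (length 2)
  Run at pos 12: 'aaa' (length 3)
Matches: ['a', 'a', 'aa', 'aaa']
Count: 4

4


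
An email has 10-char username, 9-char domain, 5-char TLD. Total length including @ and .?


An email address has format: username@domain.tld
Username length: 10
'@' character: 1
Domain length: 9
'.' character: 1
TLD length: 5
Total = 10 + 1 + 9 + 1 + 5 = 26

26


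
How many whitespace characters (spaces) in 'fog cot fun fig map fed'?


\s matches whitespace characters (spaces, tabs, etc.).
Text: 'fog cot fun fig map fed'
This text has 6 words separated by spaces.
Number of spaces = number of words - 1 = 6 - 1 = 5

5


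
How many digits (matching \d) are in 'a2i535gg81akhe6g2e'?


\d matches any digit 0-9.
Scanning 'a2i535gg81akhe6g2e':
  pos 1: '2' -> DIGIT
  pos 3: '5' -> DIGIT
  pos 4: '3' -> DIGIT
  pos 5: '5' -> DIGIT
  pos 8: '8' -> DIGIT
  pos 9: '1' -> DIGIT
  pos 14: '6' -> DIGIT
  pos 16: '2' -> DIGIT
Digits found: ['2', '5', '3', '5', '8', '1', '6', '2']
Total: 8

8


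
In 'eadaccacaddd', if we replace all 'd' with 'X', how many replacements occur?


re.sub('d', 'X', text) replaces every occurrence of 'd' with 'X'.
Text: 'eadaccacaddd'
Scanning for 'd':
  pos 2: 'd' -> replacement #1
  pos 9: 'd' -> replacement #2
  pos 10: 'd' -> replacement #3
  pos 11: 'd' -> replacement #4
Total replacements: 4

4


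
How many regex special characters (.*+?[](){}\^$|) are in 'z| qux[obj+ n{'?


Regex special characters are: . * + ? [ ] ( ) { } \ ^ $ |
Scanning 'z| qux[obj+ n{':
  pos 1: '|' -> SPECIAL
  pos 6: '[' -> SPECIAL
  pos 10: '+' -> SPECIAL
  pos 13: '{' -> SPECIAL
Special chars found: ['|', '[', '+', '{']
Total: 4

4


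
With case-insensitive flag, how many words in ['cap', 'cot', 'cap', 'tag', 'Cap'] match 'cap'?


Case-insensitive matching: compare each word's lowercase form to 'cap'.
  'cap' -> lower='cap' -> MATCH
  'cot' -> lower='cot' -> no
  'cap' -> lower='cap' -> MATCH
  'tag' -> lower='tag' -> no
  'Cap' -> lower='cap' -> MATCH
Matches: ['cap', 'cap', 'Cap']
Count: 3

3


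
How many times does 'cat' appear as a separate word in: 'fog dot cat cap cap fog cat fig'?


Scanning each word for exact match 'cat':
  Word 1: 'fog' -> no
  Word 2: 'dot' -> no
  Word 3: 'cat' -> MATCH
  Word 4: 'cap' -> no
  Word 5: 'cap' -> no
  Word 6: 'fog' -> no
  Word 7: 'cat' -> MATCH
  Word 8: 'fig' -> no
Total matches: 2

2


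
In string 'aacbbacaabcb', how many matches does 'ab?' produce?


Pattern 'ab?' matches 'a' optionally followed by 'b'.
String: 'aacbbacaabcb'
Scanning left to right for 'a' then checking next char:
  Match 1: 'a' (a not followed by b)
  Match 2: 'a' (a not followed by b)
  Match 3: 'a' (a not followed by b)
  Match 4: 'a' (a not followed by b)
  Match 5: 'ab' (a followed by b)
Total matches: 5

5


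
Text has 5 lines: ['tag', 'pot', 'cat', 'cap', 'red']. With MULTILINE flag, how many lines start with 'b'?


With MULTILINE flag, ^ matches the start of each line.
Lines: ['tag', 'pot', 'cat', 'cap', 'red']
Checking which lines start with 'b':
  Line 1: 'tag' -> no
  Line 2: 'pot' -> no
  Line 3: 'cat' -> no
  Line 4: 'cap' -> no
  Line 5: 'red' -> no
Matching lines: []
Count: 0

0


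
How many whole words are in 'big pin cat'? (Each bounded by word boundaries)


Word boundaries (\b) mark the start/end of each word.
Text: 'big pin cat'
Splitting by whitespace:
  Word 1: 'big'
  Word 2: 'pin'
  Word 3: 'cat'
Total whole words: 3

3


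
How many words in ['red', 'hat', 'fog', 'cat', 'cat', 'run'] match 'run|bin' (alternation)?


Alternation 'run|bin' matches either 'run' or 'bin'.
Checking each word:
  'red' -> no
  'hat' -> no
  'fog' -> no
  'cat' -> no
  'cat' -> no
  'run' -> MATCH
Matches: ['run']
Count: 1

1


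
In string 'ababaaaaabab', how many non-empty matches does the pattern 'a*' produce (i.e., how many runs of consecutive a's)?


Pattern 'a*' matches zero or more a's. We want non-empty runs of consecutive a's.
String: 'ababaaaaabab'
Walking through the string to find runs of a's:
  Run 1: positions 0-0 -> 'a'
  Run 2: positions 2-2 -> 'a'
  Run 3: positions 4-8 -> 'aaaaa'
  Run 4: positions 10-10 -> 'a'
Non-empty runs found: ['a', 'a', 'aaaaa', 'a']
Count: 4

4


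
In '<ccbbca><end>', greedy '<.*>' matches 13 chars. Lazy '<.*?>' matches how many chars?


Greedy '<.*>' tries to match as MUCH as possible.
Lazy '<.*?>' tries to match as LITTLE as possible.

String: '<ccbbca><end>'
Greedy '<.*>' starts at first '<' and extends to the LAST '>': '<ccbbca><end>' (13 chars)
Lazy '<.*?>' starts at first '<' and stops at the FIRST '>': '<ccbbca>' (8 chars)

8


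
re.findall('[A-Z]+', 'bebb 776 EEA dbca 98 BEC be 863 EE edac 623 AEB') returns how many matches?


Pattern '[A-Z]+' finds one or more uppercase letters.
Text: 'bebb 776 EEA dbca 98 BEC be 863 EE edac 623 AEB'
Scanning for matches:
  Match 1: 'EEA'
  Match 2: 'BEC'
  Match 3: 'EE'
  Match 4: 'AEB'
Total matches: 4

4


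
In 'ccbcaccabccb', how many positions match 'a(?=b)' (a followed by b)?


Lookahead 'a(?=b)' matches 'a' only when followed by 'b'.
String: 'ccbcaccabccb'
Checking each position where char is 'a':
  pos 4: 'a' -> no (next='c')
  pos 7: 'a' -> MATCH (next='b')
Matching positions: [7]
Count: 1

1


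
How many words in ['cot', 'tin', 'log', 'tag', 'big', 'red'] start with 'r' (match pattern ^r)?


Pattern ^r anchors to start of word. Check which words begin with 'r':
  'cot' -> no
  'tin' -> no
  'log' -> no
  'tag' -> no
  'big' -> no
  'red' -> MATCH (starts with 'r')
Matching words: ['red']
Count: 1

1


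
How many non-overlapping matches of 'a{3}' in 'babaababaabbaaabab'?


Pattern 'a{3}' matches exactly 3 consecutive a's (greedy, non-overlapping).
String: 'babaababaabbaaabab'
Scanning for runs of a's:
  Run at pos 1: 'a' (length 1) -> 0 match(es)
  Run at pos 3: 'aa' (length 2) -> 0 match(es)
  Run at pos 6: 'a' (length 1) -> 0 match(es)
  Run at pos 8: 'aa' (length 2) -> 0 match(es)
  Run at pos 12: 'aaa' (length 3) -> 1 match(es)
  Run at pos 16: 'a' (length 1) -> 0 match(es)
Matches found: ['aaa']
Total: 1

1


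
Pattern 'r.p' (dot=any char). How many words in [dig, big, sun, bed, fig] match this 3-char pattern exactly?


Pattern 'r.p' means: starts with 'r', any single char, ends with 'p'.
Checking each word (must be exactly 3 chars):
  'dig' (len=3): no
  'big' (len=3): no
  'sun' (len=3): no
  'bed' (len=3): no
  'fig' (len=3): no
Matching words: []
Total: 0

0


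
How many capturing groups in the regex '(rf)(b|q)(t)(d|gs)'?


To count capturing groups, count each '(' that starts a group.
Pattern: '(rf)(b|q)(t)(d|gs)'
Walking through the pattern:
  Position 0: '(' -> group #1
  Position 4: '(' -> group #2
  Position 9: '(' -> group #3
  Position 12: '(' -> group #4
Total capturing groups: 4

4


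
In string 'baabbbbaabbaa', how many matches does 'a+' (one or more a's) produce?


Pattern 'a+' matches one or more consecutive a's.
String: 'baabbbbaabbaa'
Scanning for runs of a:
  Match 1: 'aa' (length 2)
  Match 2: 'aa' (length 2)
  Match 3: 'aa' (length 2)
Total matches: 3

3


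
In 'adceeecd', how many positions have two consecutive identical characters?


Looking for consecutive identical characters in 'adceeecd':
  pos 0-1: 'a' vs 'd' -> different
  pos 1-2: 'd' vs 'c' -> different
  pos 2-3: 'c' vs 'e' -> different
  pos 3-4: 'e' vs 'e' -> MATCH ('ee')
  pos 4-5: 'e' vs 'e' -> MATCH ('ee')
  pos 5-6: 'e' vs 'c' -> different
  pos 6-7: 'c' vs 'd' -> different
Consecutive identical pairs: ['ee', 'ee']
Count: 2

2


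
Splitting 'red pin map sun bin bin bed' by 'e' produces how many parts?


Splitting by 'e' breaks the string at each occurrence of the separator.
Text: 'red pin map sun bin bin bed'
Parts after split:
  Part 1: 'r'
  Part 2: 'd pin map sun bin bin b'
  Part 3: 'd'
Total parts: 3

3


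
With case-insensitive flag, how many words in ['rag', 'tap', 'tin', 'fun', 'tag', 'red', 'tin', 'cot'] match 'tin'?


Case-insensitive matching: compare each word's lowercase form to 'tin'.
  'rag' -> lower='rag' -> no
  'tap' -> lower='tap' -> no
  'tin' -> lower='tin' -> MATCH
  'fun' -> lower='fun' -> no
  'tag' -> lower='tag' -> no
  'red' -> lower='red' -> no
  'tin' -> lower='tin' -> MATCH
  'cot' -> lower='cot' -> no
Matches: ['tin', 'tin']
Count: 2

2


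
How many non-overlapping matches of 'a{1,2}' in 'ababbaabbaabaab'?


Pattern 'a{1,2}' matches between 1 and 2 consecutive a's (greedy).
String: 'ababbaabbaabaab'
Finding runs of a's and applying greedy matching:
  Run at pos 0: 'a' (length 1)
  Run at pos 2: 'a' (length 1)
  Run at pos 5: 'aa' (length 2)
  Run at pos 9: 'aa' (length 2)
  Run at pos 12: 'aa' (length 2)
Matches: ['a', 'a', 'aa', 'aa', 'aa']
Count: 5

5


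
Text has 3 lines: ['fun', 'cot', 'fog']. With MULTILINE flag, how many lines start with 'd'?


With MULTILINE flag, ^ matches the start of each line.
Lines: ['fun', 'cot', 'fog']
Checking which lines start with 'd':
  Line 1: 'fun' -> no
  Line 2: 'cot' -> no
  Line 3: 'fog' -> no
Matching lines: []
Count: 0

0


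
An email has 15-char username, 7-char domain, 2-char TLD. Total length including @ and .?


An email address has format: username@domain.tld
Username length: 15
'@' character: 1
Domain length: 7
'.' character: 1
TLD length: 2
Total = 15 + 1 + 7 + 1 + 2 = 26

26


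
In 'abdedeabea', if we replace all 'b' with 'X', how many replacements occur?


re.sub('b', 'X', text) replaces every occurrence of 'b' with 'X'.
Text: 'abdedeabea'
Scanning for 'b':
  pos 1: 'b' -> replacement #1
  pos 7: 'b' -> replacement #2
Total replacements: 2

2


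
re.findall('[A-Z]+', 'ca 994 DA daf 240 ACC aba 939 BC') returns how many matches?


Pattern '[A-Z]+' finds one or more uppercase letters.
Text: 'ca 994 DA daf 240 ACC aba 939 BC'
Scanning for matches:
  Match 1: 'DA'
  Match 2: 'ACC'
  Match 3: 'BC'
Total matches: 3

3


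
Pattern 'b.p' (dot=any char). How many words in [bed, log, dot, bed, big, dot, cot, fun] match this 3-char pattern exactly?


Pattern 'b.p' means: starts with 'b', any single char, ends with 'p'.
Checking each word (must be exactly 3 chars):
  'bed' (len=3): no
  'log' (len=3): no
  'dot' (len=3): no
  'bed' (len=3): no
  'big' (len=3): no
  'dot' (len=3): no
  'cot' (len=3): no
  'fun' (len=3): no
Matching words: []
Total: 0

0


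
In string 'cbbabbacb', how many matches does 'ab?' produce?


Pattern 'ab?' matches 'a' optionally followed by 'b'.
String: 'cbbabbacb'
Scanning left to right for 'a' then checking next char:
  Match 1: 'ab' (a followed by b)
  Match 2: 'a' (a not followed by b)
Total matches: 2

2


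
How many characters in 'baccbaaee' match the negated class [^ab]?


Negated class [^ab] matches any char NOT in {a, b}
Scanning 'baccbaaee':
  pos 0: 'b' -> no (excluded)
  pos 1: 'a' -> no (excluded)
  pos 2: 'c' -> MATCH
  pos 3: 'c' -> MATCH
  pos 4: 'b' -> no (excluded)
  pos 5: 'a' -> no (excluded)
  pos 6: 'a' -> no (excluded)
  pos 7: 'e' -> MATCH
  pos 8: 'e' -> MATCH
Total matches: 4

4


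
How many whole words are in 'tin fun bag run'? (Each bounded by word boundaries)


Word boundaries (\b) mark the start/end of each word.
Text: 'tin fun bag run'
Splitting by whitespace:
  Word 1: 'tin'
  Word 2: 'fun'
  Word 3: 'bag'
  Word 4: 'run'
Total whole words: 4

4


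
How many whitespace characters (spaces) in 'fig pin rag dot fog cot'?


\s matches whitespace characters (spaces, tabs, etc.).
Text: 'fig pin rag dot fog cot'
This text has 6 words separated by spaces.
Number of spaces = number of words - 1 = 6 - 1 = 5

5


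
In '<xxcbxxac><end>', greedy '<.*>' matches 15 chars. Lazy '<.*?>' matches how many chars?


Greedy '<.*>' tries to match as MUCH as possible.
Lazy '<.*?>' tries to match as LITTLE as possible.

String: '<xxcbxxac><end>'
Greedy '<.*>' starts at first '<' and extends to the LAST '>': '<xxcbxxac><end>' (15 chars)
Lazy '<.*?>' starts at first '<' and stops at the FIRST '>': '<xxcbxxac>' (10 chars)

10


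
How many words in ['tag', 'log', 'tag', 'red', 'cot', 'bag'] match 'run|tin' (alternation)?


Alternation 'run|tin' matches either 'run' or 'tin'.
Checking each word:
  'tag' -> no
  'log' -> no
  'tag' -> no
  'red' -> no
  'cot' -> no
  'bag' -> no
Matches: []
Count: 0

0


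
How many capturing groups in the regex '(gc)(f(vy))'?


To count capturing groups, count each '(' that starts a group.
Pattern: '(gc)(f(vy))'
Walking through the pattern:
  Position 0: '(' -> group #1
  Position 4: '(' -> group #2
  Position 6: '(' -> group #3
Total capturing groups: 3

3


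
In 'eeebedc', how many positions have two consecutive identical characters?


Looking for consecutive identical characters in 'eeebedc':
  pos 0-1: 'e' vs 'e' -> MATCH ('ee')
  pos 1-2: 'e' vs 'e' -> MATCH ('ee')
  pos 2-3: 'e' vs 'b' -> different
  pos 3-4: 'b' vs 'e' -> different
  pos 4-5: 'e' vs 'd' -> different
  pos 5-6: 'd' vs 'c' -> different
Consecutive identical pairs: ['ee', 'ee']
Count: 2

2


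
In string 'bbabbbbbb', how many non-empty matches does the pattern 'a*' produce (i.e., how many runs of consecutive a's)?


Pattern 'a*' matches zero or more a's. We want non-empty runs of consecutive a's.
String: 'bbabbbbbb'
Walking through the string to find runs of a's:
  Run 1: positions 2-2 -> 'a'
Non-empty runs found: ['a']
Count: 1

1


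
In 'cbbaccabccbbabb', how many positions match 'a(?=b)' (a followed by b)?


Lookahead 'a(?=b)' matches 'a' only when followed by 'b'.
String: 'cbbaccabccbbabb'
Checking each position where char is 'a':
  pos 3: 'a' -> no (next='c')
  pos 6: 'a' -> MATCH (next='b')
  pos 12: 'a' -> MATCH (next='b')
Matching positions: [6, 12]
Count: 2

2


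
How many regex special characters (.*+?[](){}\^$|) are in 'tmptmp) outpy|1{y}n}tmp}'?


Regex special characters are: . * + ? [ ] ( ) { } \ ^ $ |
Scanning 'tmptmp) outpy|1{y}n}tmp}':
  pos 6: ')' -> SPECIAL
  pos 13: '|' -> SPECIAL
  pos 15: '{' -> SPECIAL
  pos 17: '}' -> SPECIAL
  pos 19: '}' -> SPECIAL
  pos 23: '}' -> SPECIAL
Special chars found: [')', '|', '{', '}', '}', '}']
Total: 6

6


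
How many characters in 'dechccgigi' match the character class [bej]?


Character class [bej] matches any of: {b, e, j}
Scanning string 'dechccgigi' character by character:
  pos 0: 'd' -> no
  pos 1: 'e' -> MATCH
  pos 2: 'c' -> no
  pos 3: 'h' -> no
  pos 4: 'c' -> no
  pos 5: 'c' -> no
  pos 6: 'g' -> no
  pos 7: 'i' -> no
  pos 8: 'g' -> no
  pos 9: 'i' -> no
Total matches: 1

1


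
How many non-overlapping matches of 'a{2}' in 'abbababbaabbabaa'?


Pattern 'a{2}' matches exactly 2 consecutive a's (greedy, non-overlapping).
String: 'abbababbaabbabaa'
Scanning for runs of a's:
  Run at pos 0: 'a' (length 1) -> 0 match(es)
  Run at pos 3: 'a' (length 1) -> 0 match(es)
  Run at pos 5: 'a' (length 1) -> 0 match(es)
  Run at pos 8: 'aa' (length 2) -> 1 match(es)
  Run at pos 12: 'a' (length 1) -> 0 match(es)
  Run at pos 14: 'aa' (length 2) -> 1 match(es)
Matches found: ['aa', 'aa']
Total: 2

2


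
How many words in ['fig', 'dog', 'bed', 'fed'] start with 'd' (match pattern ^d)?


Pattern ^d anchors to start of word. Check which words begin with 'd':
  'fig' -> no
  'dog' -> MATCH (starts with 'd')
  'bed' -> no
  'fed' -> no
Matching words: ['dog']
Count: 1

1


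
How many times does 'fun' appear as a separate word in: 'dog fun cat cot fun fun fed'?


Scanning each word for exact match 'fun':
  Word 1: 'dog' -> no
  Word 2: 'fun' -> MATCH
  Word 3: 'cat' -> no
  Word 4: 'cot' -> no
  Word 5: 'fun' -> MATCH
  Word 6: 'fun' -> MATCH
  Word 7: 'fed' -> no
Total matches: 3

3


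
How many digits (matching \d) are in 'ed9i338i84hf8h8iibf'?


\d matches any digit 0-9.
Scanning 'ed9i338i84hf8h8iibf':
  pos 2: '9' -> DIGIT
  pos 4: '3' -> DIGIT
  pos 5: '3' -> DIGIT
  pos 6: '8' -> DIGIT
  pos 8: '8' -> DIGIT
  pos 9: '4' -> DIGIT
  pos 12: '8' -> DIGIT
  pos 14: '8' -> DIGIT
Digits found: ['9', '3', '3', '8', '8', '4', '8', '8']
Total: 8

8


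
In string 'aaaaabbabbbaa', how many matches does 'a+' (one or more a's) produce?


Pattern 'a+' matches one or more consecutive a's.
String: 'aaaaabbabbbaa'
Scanning for runs of a:
  Match 1: 'aaaaa' (length 5)
  Match 2: 'a' (length 1)
  Match 3: 'aa' (length 2)
Total matches: 3

3


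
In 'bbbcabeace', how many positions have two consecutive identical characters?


Looking for consecutive identical characters in 'bbbcabeace':
  pos 0-1: 'b' vs 'b' -> MATCH ('bb')
  pos 1-2: 'b' vs 'b' -> MATCH ('bb')
  pos 2-3: 'b' vs 'c' -> different
  pos 3-4: 'c' vs 'a' -> different
  pos 4-5: 'a' vs 'b' -> different
  pos 5-6: 'b' vs 'e' -> different
  pos 6-7: 'e' vs 'a' -> different
  pos 7-8: 'a' vs 'c' -> different
  pos 8-9: 'c' vs 'e' -> different
Consecutive identical pairs: ['bb', 'bb']
Count: 2

2


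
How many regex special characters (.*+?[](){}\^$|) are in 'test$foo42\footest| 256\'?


Regex special characters are: . * + ? [ ] ( ) { } \ ^ $ |
Scanning 'test$foo42\footest| 256\':
  pos 4: '$' -> SPECIAL
  pos 10: '\' -> SPECIAL
  pos 18: '|' -> SPECIAL
  pos 23: '\' -> SPECIAL
Special chars found: ['$', '\\', '|', '\\']
Total: 4

4


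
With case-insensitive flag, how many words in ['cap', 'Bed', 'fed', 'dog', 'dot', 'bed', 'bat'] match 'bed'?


Case-insensitive matching: compare each word's lowercase form to 'bed'.
  'cap' -> lower='cap' -> no
  'Bed' -> lower='bed' -> MATCH
  'fed' -> lower='fed' -> no
  'dog' -> lower='dog' -> no
  'dot' -> lower='dot' -> no
  'bed' -> lower='bed' -> MATCH
  'bat' -> lower='bat' -> no
Matches: ['Bed', 'bed']
Count: 2

2


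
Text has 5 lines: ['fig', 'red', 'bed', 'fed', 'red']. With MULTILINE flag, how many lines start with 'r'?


With MULTILINE flag, ^ matches the start of each line.
Lines: ['fig', 'red', 'bed', 'fed', 'red']
Checking which lines start with 'r':
  Line 1: 'fig' -> no
  Line 2: 'red' -> MATCH
  Line 3: 'bed' -> no
  Line 4: 'fed' -> no
  Line 5: 'red' -> MATCH
Matching lines: ['red', 'red']
Count: 2

2


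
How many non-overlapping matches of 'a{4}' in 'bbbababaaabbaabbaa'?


Pattern 'a{4}' matches exactly 4 consecutive a's (greedy, non-overlapping).
String: 'bbbababaaabbaabbaa'
Scanning for runs of a's:
  Run at pos 3: 'a' (length 1) -> 0 match(es)
  Run at pos 5: 'a' (length 1) -> 0 match(es)
  Run at pos 7: 'aaa' (length 3) -> 0 match(es)
  Run at pos 12: 'aa' (length 2) -> 0 match(es)
  Run at pos 16: 'aa' (length 2) -> 0 match(es)
Matches found: []
Total: 0

0


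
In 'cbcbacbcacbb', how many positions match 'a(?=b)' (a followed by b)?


Lookahead 'a(?=b)' matches 'a' only when followed by 'b'.
String: 'cbcbacbcacbb'
Checking each position where char is 'a':
  pos 4: 'a' -> no (next='c')
  pos 8: 'a' -> no (next='c')
Matching positions: []
Count: 0

0


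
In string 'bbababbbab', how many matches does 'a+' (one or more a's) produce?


Pattern 'a+' matches one or more consecutive a's.
String: 'bbababbbab'
Scanning for runs of a:
  Match 1: 'a' (length 1)
  Match 2: 'a' (length 1)
  Match 3: 'a' (length 1)
Total matches: 3

3


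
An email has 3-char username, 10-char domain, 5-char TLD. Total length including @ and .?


An email address has format: username@domain.tld
Username length: 3
'@' character: 1
Domain length: 10
'.' character: 1
TLD length: 5
Total = 3 + 1 + 10 + 1 + 5 = 20

20


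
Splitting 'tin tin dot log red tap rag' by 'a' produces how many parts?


Splitting by 'a' breaks the string at each occurrence of the separator.
Text: 'tin tin dot log red tap rag'
Parts after split:
  Part 1: 'tin tin dot log red t'
  Part 2: 'p r'
  Part 3: 'g'
Total parts: 3

3


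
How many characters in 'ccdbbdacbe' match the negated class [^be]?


Negated class [^be] matches any char NOT in {b, e}
Scanning 'ccdbbdacbe':
  pos 0: 'c' -> MATCH
  pos 1: 'c' -> MATCH
  pos 2: 'd' -> MATCH
  pos 3: 'b' -> no (excluded)
  pos 4: 'b' -> no (excluded)
  pos 5: 'd' -> MATCH
  pos 6: 'a' -> MATCH
  pos 7: 'c' -> MATCH
  pos 8: 'b' -> no (excluded)
  pos 9: 'e' -> no (excluded)
Total matches: 6

6


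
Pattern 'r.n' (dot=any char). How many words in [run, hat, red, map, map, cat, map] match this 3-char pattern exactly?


Pattern 'r.n' means: starts with 'r', any single char, ends with 'n'.
Checking each word (must be exactly 3 chars):
  'run' (len=3): MATCH
  'hat' (len=3): no
  'red' (len=3): no
  'map' (len=3): no
  'map' (len=3): no
  'cat' (len=3): no
  'map' (len=3): no
Matching words: ['run']
Total: 1

1


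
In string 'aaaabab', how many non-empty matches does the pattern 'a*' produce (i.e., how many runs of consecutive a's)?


Pattern 'a*' matches zero or more a's. We want non-empty runs of consecutive a's.
String: 'aaaabab'
Walking through the string to find runs of a's:
  Run 1: positions 0-3 -> 'aaaa'
  Run 2: positions 5-5 -> 'a'
Non-empty runs found: ['aaaa', 'a']
Count: 2

2


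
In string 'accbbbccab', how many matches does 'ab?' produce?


Pattern 'ab?' matches 'a' optionally followed by 'b'.
String: 'accbbbccab'
Scanning left to right for 'a' then checking next char:
  Match 1: 'a' (a not followed by b)
  Match 2: 'ab' (a followed by b)
Total matches: 2

2


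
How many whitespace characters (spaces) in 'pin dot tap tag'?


\s matches whitespace characters (spaces, tabs, etc.).
Text: 'pin dot tap tag'
This text has 4 words separated by spaces.
Number of spaces = number of words - 1 = 4 - 1 = 3

3


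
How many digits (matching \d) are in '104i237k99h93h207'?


\d matches any digit 0-9.
Scanning '104i237k99h93h207':
  pos 0: '1' -> DIGIT
  pos 1: '0' -> DIGIT
  pos 2: '4' -> DIGIT
  pos 4: '2' -> DIGIT
  pos 5: '3' -> DIGIT
  pos 6: '7' -> DIGIT
  pos 8: '9' -> DIGIT
  pos 9: '9' -> DIGIT
  pos 11: '9' -> DIGIT
  pos 12: '3' -> DIGIT
  pos 14: '2' -> DIGIT
  pos 15: '0' -> DIGIT
  pos 16: '7' -> DIGIT
Digits found: ['1', '0', '4', '2', '3', '7', '9', '9', '9', '3', '2', '0', '7']
Total: 13

13


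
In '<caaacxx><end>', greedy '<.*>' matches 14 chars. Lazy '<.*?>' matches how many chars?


Greedy '<.*>' tries to match as MUCH as possible.
Lazy '<.*?>' tries to match as LITTLE as possible.

String: '<caaacxx><end>'
Greedy '<.*>' starts at first '<' and extends to the LAST '>': '<caaacxx><end>' (14 chars)
Lazy '<.*?>' starts at first '<' and stops at the FIRST '>': '<caaacxx>' (9 chars)

9


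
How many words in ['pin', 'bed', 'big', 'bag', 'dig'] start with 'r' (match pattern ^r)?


Pattern ^r anchors to start of word. Check which words begin with 'r':
  'pin' -> no
  'bed' -> no
  'big' -> no
  'bag' -> no
  'dig' -> no
Matching words: []
Count: 0

0


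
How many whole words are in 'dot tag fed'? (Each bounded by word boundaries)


Word boundaries (\b) mark the start/end of each word.
Text: 'dot tag fed'
Splitting by whitespace:
  Word 1: 'dot'
  Word 2: 'tag'
  Word 3: 'fed'
Total whole words: 3

3


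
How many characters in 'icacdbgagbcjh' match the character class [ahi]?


Character class [ahi] matches any of: {a, h, i}
Scanning string 'icacdbgagbcjh' character by character:
  pos 0: 'i' -> MATCH
  pos 1: 'c' -> no
  pos 2: 'a' -> MATCH
  pos 3: 'c' -> no
  pos 4: 'd' -> no
  pos 5: 'b' -> no
  pos 6: 'g' -> no
  pos 7: 'a' -> MATCH
  pos 8: 'g' -> no
  pos 9: 'b' -> no
  pos 10: 'c' -> no
  pos 11: 'j' -> no
  pos 12: 'h' -> MATCH
Total matches: 4

4


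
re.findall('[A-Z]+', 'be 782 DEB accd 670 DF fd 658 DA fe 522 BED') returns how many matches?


Pattern '[A-Z]+' finds one or more uppercase letters.
Text: 'be 782 DEB accd 670 DF fd 658 DA fe 522 BED'
Scanning for matches:
  Match 1: 'DEB'
  Match 2: 'DF'
  Match 3: 'DA'
  Match 4: 'BED'
Total matches: 4

4


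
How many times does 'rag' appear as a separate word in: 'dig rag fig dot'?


Scanning each word for exact match 'rag':
  Word 1: 'dig' -> no
  Word 2: 'rag' -> MATCH
  Word 3: 'fig' -> no
  Word 4: 'dot' -> no
Total matches: 1

1


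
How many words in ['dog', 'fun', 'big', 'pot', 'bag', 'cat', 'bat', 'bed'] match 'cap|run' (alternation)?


Alternation 'cap|run' matches either 'cap' or 'run'.
Checking each word:
  'dog' -> no
  'fun' -> no
  'big' -> no
  'pot' -> no
  'bag' -> no
  'cat' -> no
  'bat' -> no
  'bed' -> no
Matches: []
Count: 0

0


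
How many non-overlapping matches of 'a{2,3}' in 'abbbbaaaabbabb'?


Pattern 'a{2,3}' matches between 2 and 3 consecutive a's (greedy).
String: 'abbbbaaaabbabb'
Finding runs of a's and applying greedy matching:
  Run at pos 0: 'a' (length 1)
  Run at pos 5: 'aaaa' (length 4)
  Run at pos 11: 'a' (length 1)
Matches: ['aaa']
Count: 1

1


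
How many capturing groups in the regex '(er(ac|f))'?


To count capturing groups, count each '(' that starts a group.
Pattern: '(er(ac|f))'
Walking through the pattern:
  Position 0: '(' -> group #1
  Position 3: '(' -> group #2
Total capturing groups: 2

2


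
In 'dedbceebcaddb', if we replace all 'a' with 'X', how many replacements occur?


re.sub('a', 'X', text) replaces every occurrence of 'a' with 'X'.
Text: 'dedbceebcaddb'
Scanning for 'a':
  pos 9: 'a' -> replacement #1
Total replacements: 1

1


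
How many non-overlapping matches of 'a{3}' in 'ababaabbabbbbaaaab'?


Pattern 'a{3}' matches exactly 3 consecutive a's (greedy, non-overlapping).
String: 'ababaabbabbbbaaaab'
Scanning for runs of a's:
  Run at pos 0: 'a' (length 1) -> 0 match(es)
  Run at pos 2: 'a' (length 1) -> 0 match(es)
  Run at pos 4: 'aa' (length 2) -> 0 match(es)
  Run at pos 8: 'a' (length 1) -> 0 match(es)
  Run at pos 13: 'aaaa' (length 4) -> 1 match(es)
Matches found: ['aaa']
Total: 1

1


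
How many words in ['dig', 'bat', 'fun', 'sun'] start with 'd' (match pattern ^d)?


Pattern ^d anchors to start of word. Check which words begin with 'd':
  'dig' -> MATCH (starts with 'd')
  'bat' -> no
  'fun' -> no
  'sun' -> no
Matching words: ['dig']
Count: 1

1


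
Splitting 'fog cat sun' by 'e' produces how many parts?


Splitting by 'e' breaks the string at each occurrence of the separator.
Text: 'fog cat sun'
Parts after split:
  Part 1: 'fog cat sun'
Total parts: 1

1


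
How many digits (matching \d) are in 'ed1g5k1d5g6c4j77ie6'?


\d matches any digit 0-9.
Scanning 'ed1g5k1d5g6c4j77ie6':
  pos 2: '1' -> DIGIT
  pos 4: '5' -> DIGIT
  pos 6: '1' -> DIGIT
  pos 8: '5' -> DIGIT
  pos 10: '6' -> DIGIT
  pos 12: '4' -> DIGIT
  pos 14: '7' -> DIGIT
  pos 15: '7' -> DIGIT
  pos 18: '6' -> DIGIT
Digits found: ['1', '5', '1', '5', '6', '4', '7', '7', '6']
Total: 9

9


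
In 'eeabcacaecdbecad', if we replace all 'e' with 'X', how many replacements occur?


re.sub('e', 'X', text) replaces every occurrence of 'e' with 'X'.
Text: 'eeabcacaecdbecad'
Scanning for 'e':
  pos 0: 'e' -> replacement #1
  pos 1: 'e' -> replacement #2
  pos 8: 'e' -> replacement #3
  pos 12: 'e' -> replacement #4
Total replacements: 4

4


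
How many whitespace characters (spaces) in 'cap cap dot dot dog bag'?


\s matches whitespace characters (spaces, tabs, etc.).
Text: 'cap cap dot dot dog bag'
This text has 6 words separated by spaces.
Number of spaces = number of words - 1 = 6 - 1 = 5

5


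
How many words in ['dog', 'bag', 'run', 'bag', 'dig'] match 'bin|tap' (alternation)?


Alternation 'bin|tap' matches either 'bin' or 'tap'.
Checking each word:
  'dog' -> no
  'bag' -> no
  'run' -> no
  'bag' -> no
  'dig' -> no
Matches: []
Count: 0

0


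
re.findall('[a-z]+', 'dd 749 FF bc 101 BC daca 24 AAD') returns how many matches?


Pattern '[a-z]+' finds one or more lowercase letters.
Text: 'dd 749 FF bc 101 BC daca 24 AAD'
Scanning for matches:
  Match 1: 'dd'
  Match 2: 'bc'
  Match 3: 'daca'
Total matches: 3

3


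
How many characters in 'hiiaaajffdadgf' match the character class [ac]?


Character class [ac] matches any of: {a, c}
Scanning string 'hiiaaajffdadgf' character by character:
  pos 0: 'h' -> no
  pos 1: 'i' -> no
  pos 2: 'i' -> no
  pos 3: 'a' -> MATCH
  pos 4: 'a' -> MATCH
  pos 5: 'a' -> MATCH
  pos 6: 'j' -> no
  pos 7: 'f' -> no
  pos 8: 'f' -> no
  pos 9: 'd' -> no
  pos 10: 'a' -> MATCH
  pos 11: 'd' -> no
  pos 12: 'g' -> no
  pos 13: 'f' -> no
Total matches: 4

4


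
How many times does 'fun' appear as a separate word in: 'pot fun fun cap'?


Scanning each word for exact match 'fun':
  Word 1: 'pot' -> no
  Word 2: 'fun' -> MATCH
  Word 3: 'fun' -> MATCH
  Word 4: 'cap' -> no
Total matches: 2

2


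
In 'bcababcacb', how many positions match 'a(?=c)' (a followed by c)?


Lookahead 'a(?=c)' matches 'a' only when followed by 'c'.
String: 'bcababcacb'
Checking each position where char is 'a':
  pos 2: 'a' -> no (next='b')
  pos 4: 'a' -> no (next='b')
  pos 7: 'a' -> MATCH (next='c')
Matching positions: [7]
Count: 1

1


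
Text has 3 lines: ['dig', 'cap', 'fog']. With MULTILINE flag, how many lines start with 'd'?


With MULTILINE flag, ^ matches the start of each line.
Lines: ['dig', 'cap', 'fog']
Checking which lines start with 'd':
  Line 1: 'dig' -> MATCH
  Line 2: 'cap' -> no
  Line 3: 'fog' -> no
Matching lines: ['dig']
Count: 1

1


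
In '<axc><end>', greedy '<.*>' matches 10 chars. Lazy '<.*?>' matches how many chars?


Greedy '<.*>' tries to match as MUCH as possible.
Lazy '<.*?>' tries to match as LITTLE as possible.

String: '<axc><end>'
Greedy '<.*>' starts at first '<' and extends to the LAST '>': '<axc><end>' (10 chars)
Lazy '<.*?>' starts at first '<' and stops at the FIRST '>': '<axc>' (5 chars)

5


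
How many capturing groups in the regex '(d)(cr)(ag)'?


To count capturing groups, count each '(' that starts a group.
Pattern: '(d)(cr)(ag)'
Walking through the pattern:
  Position 0: '(' -> group #1
  Position 3: '(' -> group #2
  Position 7: '(' -> group #3
Total capturing groups: 3

3
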